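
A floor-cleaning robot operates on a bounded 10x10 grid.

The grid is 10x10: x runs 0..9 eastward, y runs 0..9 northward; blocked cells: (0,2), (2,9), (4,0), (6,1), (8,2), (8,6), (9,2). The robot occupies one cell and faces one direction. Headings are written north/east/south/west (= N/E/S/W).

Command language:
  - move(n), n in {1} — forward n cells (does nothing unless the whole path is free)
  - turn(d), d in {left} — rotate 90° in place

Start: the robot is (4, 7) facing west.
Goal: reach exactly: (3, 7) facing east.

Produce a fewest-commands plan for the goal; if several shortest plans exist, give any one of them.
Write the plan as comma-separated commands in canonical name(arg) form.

start: (4, 7) facing west
step 1 (move(1)): (3, 7) facing west
step 2 (turn(left)): (3, 7) facing south
step 3 (turn(left)): (3, 7) facing east
shorter routes all fall short; 3 is best.

move(1), turn(left), turn(left)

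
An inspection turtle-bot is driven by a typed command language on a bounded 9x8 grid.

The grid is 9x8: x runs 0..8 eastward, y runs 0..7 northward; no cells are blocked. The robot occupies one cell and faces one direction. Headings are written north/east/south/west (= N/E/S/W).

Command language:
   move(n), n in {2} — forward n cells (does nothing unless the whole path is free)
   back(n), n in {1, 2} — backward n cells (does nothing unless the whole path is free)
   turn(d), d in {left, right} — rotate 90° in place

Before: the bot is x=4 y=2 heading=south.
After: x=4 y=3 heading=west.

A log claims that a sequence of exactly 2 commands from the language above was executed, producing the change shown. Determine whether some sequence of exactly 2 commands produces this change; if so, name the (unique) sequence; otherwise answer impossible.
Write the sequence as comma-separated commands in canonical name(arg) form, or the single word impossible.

key: cell and facing (now W) both changed — the 2 commands mix motion and turning
initial: x=4 y=2 heading=south
step 1 (back(1)): x=4 y=3 heading=south
step 2 (turn(right)): x=4 y=3 heading=west
uniquely the one of 25 2-step routes that fits.

back(1), turn(right)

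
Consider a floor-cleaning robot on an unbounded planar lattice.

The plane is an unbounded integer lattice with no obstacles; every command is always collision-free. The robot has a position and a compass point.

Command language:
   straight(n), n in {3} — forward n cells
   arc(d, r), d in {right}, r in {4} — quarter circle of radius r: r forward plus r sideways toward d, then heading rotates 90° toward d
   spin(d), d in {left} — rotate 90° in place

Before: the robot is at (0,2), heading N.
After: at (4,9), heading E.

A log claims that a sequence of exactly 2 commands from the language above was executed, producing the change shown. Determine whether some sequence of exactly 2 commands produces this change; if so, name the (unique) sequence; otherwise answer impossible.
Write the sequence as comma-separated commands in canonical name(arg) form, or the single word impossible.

straight(3), arc(right, 4)

key: running arc(right, 4) before straight(3) would end elsewhere — order is forced
initial: at (0,2), heading N
t=1 straight(3) ⇒ at (0,5), heading N
t=2 arc(right, 4) ⇒ at (4,9), heading E
no other 2-command option fits: unique.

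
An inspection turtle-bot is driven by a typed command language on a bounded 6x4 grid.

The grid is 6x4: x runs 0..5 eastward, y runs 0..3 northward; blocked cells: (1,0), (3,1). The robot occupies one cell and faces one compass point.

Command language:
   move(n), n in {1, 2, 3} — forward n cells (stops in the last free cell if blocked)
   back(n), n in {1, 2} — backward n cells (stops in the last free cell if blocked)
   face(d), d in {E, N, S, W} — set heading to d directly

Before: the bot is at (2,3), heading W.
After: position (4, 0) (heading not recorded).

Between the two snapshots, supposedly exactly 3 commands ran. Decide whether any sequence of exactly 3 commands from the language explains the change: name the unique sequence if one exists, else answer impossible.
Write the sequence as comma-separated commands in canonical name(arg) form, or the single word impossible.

back(2), face(S), move(3)

key: running move(3) before back(2) would end elsewhere — order is forced
initial: at (2,3), heading W
t=1 back(2) ⇒ at (4,3), heading W
t=2 face(S) ⇒ at (4,3), heading S
t=3 move(3) ⇒ at (4,0), heading S
no other 3-command option fits: unique.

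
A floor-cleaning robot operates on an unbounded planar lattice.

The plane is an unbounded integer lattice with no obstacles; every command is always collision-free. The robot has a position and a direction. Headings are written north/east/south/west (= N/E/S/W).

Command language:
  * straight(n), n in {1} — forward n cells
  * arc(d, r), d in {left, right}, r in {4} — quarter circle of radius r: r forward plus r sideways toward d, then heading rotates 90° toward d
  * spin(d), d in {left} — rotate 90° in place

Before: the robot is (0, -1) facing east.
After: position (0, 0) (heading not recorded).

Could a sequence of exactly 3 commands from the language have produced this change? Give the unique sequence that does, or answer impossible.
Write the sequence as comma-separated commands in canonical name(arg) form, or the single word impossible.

begin: (0, -1) facing east
[1] after spin(left): (0, -1) facing north
[2] after straight(1): (0, 0) facing north
[3] after spin(left): (0, 0) facing west
no other 3-command option fits: unique.

spin(left), straight(1), spin(left)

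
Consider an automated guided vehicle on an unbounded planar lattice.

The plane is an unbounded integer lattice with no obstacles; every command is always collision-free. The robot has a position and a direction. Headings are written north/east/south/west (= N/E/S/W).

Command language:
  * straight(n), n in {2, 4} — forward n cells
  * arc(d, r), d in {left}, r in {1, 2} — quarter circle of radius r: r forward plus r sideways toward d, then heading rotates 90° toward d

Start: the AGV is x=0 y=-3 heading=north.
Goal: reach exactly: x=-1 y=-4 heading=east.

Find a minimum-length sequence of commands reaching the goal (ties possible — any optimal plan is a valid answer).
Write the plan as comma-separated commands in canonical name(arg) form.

initial: x=0 y=-3 heading=north
[1] after arc(left, 1): x=-1 y=-2 heading=west
[2] after arc(left, 1): x=-2 y=-3 heading=south
[3] after arc(left, 1): x=-1 y=-4 heading=east
minimal: 3 command(s), checked below 3.

arc(left, 1), arc(left, 1), arc(left, 1)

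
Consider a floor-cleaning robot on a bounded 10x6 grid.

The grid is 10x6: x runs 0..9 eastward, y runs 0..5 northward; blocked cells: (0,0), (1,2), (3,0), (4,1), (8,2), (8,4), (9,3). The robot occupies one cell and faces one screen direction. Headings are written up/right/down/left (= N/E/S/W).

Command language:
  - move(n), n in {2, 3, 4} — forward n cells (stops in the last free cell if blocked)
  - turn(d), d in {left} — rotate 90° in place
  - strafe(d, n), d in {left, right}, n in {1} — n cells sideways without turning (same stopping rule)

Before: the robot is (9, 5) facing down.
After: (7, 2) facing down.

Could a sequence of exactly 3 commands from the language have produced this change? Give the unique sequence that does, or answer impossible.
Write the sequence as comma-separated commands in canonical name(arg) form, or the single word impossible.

key: still facing S at the end — nothing in the sequence rotates
start: (9, 5) facing down
t=1 strafe(right, 1) ⇒ (8, 5) facing down
t=2 strafe(right, 1) ⇒ (7, 5) facing down
t=3 move(3) ⇒ (7, 2) facing down
uniquely the one of 216 3-step routes that fits.

strafe(right, 1), strafe(right, 1), move(3)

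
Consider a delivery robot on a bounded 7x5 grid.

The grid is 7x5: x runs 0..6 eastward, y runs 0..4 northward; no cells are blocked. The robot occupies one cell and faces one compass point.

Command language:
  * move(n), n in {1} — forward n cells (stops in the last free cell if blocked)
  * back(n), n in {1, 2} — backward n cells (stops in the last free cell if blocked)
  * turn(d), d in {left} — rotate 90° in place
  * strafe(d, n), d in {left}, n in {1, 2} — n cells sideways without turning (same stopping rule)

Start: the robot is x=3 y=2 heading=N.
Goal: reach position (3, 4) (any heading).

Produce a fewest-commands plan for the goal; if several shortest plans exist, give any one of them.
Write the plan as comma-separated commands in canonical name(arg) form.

move(1), move(1)

initial: x=3 y=2 heading=N
[1] after move(1): x=3 y=3 heading=N
[2] after move(1): x=3 y=4 heading=N
no 1-step plan works, so 2 is optimal.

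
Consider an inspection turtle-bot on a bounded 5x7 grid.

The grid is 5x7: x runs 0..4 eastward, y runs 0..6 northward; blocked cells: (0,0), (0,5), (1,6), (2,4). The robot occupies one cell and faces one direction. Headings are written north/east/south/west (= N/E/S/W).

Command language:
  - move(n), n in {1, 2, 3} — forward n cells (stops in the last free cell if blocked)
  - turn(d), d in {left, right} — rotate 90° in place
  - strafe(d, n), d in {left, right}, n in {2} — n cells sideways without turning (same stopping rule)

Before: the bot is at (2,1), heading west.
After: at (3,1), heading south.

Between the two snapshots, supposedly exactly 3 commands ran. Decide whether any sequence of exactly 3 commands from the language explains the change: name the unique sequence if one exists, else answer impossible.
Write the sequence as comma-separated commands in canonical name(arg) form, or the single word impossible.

move(1), turn(left), strafe(left, 2)

key: running strafe(left, 2) before move(1) would end elsewhere — order is forced
begin: at (2,1), heading west
t=1 move(1) ⇒ at (1,1), heading west
t=2 turn(left) ⇒ at (1,1), heading south
t=3 strafe(left, 2) ⇒ at (3,1), heading south
no rival 3-sequence matches.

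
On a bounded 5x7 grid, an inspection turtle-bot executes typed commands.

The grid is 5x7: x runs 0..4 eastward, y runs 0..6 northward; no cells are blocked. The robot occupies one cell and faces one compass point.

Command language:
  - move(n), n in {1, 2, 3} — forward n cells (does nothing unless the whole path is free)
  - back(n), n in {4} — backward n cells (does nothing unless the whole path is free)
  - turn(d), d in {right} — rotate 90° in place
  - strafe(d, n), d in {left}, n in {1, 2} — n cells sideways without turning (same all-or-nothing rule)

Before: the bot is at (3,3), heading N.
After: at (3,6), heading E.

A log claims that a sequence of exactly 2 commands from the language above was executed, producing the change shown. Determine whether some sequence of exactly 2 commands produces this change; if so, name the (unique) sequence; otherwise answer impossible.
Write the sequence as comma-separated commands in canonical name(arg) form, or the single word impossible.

key: position moved to (3,6) AND the heading swung to E — translation plus rotation needed
start: at (3,3), heading N
1. move(3) → at (3,6), heading N
2. turn(right) → at (3,6), heading E
no rival 2-sequence matches.

move(3), turn(right)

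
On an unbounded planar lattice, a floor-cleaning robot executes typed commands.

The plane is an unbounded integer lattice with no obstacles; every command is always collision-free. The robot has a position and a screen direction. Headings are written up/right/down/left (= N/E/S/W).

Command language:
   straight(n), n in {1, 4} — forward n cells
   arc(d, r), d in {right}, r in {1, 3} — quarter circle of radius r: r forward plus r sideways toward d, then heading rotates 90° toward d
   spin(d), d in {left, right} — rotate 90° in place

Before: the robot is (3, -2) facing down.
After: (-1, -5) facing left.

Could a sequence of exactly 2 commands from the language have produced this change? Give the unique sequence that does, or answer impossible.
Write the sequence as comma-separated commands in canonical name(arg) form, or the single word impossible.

arc(right, 3), straight(1)

key: cell and facing (now W) both changed — the 2 commands mix motion and turning
begin: (3, -2) facing down
t=1 arc(right, 3) ⇒ (0, -5) facing left
t=2 straight(1) ⇒ (-1, -5) facing left
uniquely the one of 36 2-step routes that fits.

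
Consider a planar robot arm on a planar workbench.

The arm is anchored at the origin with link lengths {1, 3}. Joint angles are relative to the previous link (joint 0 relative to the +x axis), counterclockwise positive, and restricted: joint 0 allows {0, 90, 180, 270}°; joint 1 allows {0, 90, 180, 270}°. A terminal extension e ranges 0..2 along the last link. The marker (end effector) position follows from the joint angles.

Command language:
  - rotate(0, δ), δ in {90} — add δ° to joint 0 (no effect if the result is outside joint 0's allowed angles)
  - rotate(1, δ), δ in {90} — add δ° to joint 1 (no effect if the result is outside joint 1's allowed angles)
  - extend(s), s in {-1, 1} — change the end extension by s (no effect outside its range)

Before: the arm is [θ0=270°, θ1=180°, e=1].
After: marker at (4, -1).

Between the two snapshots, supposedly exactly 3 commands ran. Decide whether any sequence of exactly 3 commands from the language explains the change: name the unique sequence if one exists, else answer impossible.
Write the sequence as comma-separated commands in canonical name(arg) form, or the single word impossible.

rotate(1, 90), rotate(1, 90), rotate(1, 90)

start: [θ0=270°, θ1=180°, e=1]
step 1 (rotate(1, 90)): [θ0=270°, θ1=270°, e=1]
step 2 (rotate(1, 90)): [θ0=270°, θ1=0°, e=1]
step 3 (rotate(1, 90)): [θ0=270°, θ1=90°, e=1]
uniquely the one of 64 3-step routes that fits.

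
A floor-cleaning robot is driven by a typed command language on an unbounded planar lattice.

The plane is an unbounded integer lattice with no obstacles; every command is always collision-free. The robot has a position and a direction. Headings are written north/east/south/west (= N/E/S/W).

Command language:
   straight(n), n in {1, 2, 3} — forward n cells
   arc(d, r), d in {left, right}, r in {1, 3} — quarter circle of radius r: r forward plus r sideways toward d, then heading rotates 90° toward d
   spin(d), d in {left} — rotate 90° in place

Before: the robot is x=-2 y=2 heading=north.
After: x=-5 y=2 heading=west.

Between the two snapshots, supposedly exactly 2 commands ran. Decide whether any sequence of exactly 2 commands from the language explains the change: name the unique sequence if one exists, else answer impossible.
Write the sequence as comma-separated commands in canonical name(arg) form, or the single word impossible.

key: order matters: swapping spin(left) and straight(3) lands elsewhere
initial: x=-2 y=2 heading=north
step 1 (spin(left)): x=-2 y=2 heading=west
step 2 (straight(3)): x=-5 y=2 heading=west
all 64 alternatives checked — unique.

spin(left), straight(3)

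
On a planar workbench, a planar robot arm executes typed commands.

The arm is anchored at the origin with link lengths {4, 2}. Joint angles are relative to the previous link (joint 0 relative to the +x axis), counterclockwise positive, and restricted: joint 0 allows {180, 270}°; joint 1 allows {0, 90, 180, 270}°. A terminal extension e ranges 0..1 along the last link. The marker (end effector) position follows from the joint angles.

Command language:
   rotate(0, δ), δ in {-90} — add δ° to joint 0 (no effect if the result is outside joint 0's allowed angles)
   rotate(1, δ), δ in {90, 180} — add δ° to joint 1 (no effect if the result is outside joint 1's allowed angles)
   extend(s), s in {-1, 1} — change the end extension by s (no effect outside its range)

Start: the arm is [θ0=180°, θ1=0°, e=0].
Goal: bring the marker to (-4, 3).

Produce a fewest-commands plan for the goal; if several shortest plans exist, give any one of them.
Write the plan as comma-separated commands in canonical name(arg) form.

extend(1), rotate(1, 90), rotate(1, 180)

start: [θ0=180°, θ1=0°, e=0]
step 1 (extend(1)): [θ0=180°, θ1=0°, e=1]
step 2 (rotate(1, 90)): [θ0=180°, θ1=90°, e=1]
step 3 (rotate(1, 180)): [θ0=180°, θ1=270°, e=1]
minimal: 3 command(s), checked below 3.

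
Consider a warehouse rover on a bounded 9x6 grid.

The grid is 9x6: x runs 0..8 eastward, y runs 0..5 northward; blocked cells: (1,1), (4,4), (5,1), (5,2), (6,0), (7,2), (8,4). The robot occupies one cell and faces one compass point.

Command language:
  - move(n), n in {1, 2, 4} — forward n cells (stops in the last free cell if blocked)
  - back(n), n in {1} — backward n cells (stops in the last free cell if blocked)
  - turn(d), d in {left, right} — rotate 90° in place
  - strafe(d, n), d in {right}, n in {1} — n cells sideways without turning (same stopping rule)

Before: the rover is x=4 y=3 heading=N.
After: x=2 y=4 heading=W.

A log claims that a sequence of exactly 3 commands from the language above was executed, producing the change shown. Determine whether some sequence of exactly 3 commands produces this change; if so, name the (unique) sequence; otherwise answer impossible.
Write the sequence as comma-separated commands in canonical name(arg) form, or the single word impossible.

turn(left), move(2), strafe(right, 1)

key: order matters: swapping turn(left) and strafe(right, 1) lands elsewhere
t0: x=4 y=3 heading=N
t=1 turn(left) ⇒ x=4 y=3 heading=W
t=2 move(2) ⇒ x=2 y=3 heading=W
t=3 strafe(right, 1) ⇒ x=2 y=4 heading=W
uniquely the one of 343 3-step routes that fits.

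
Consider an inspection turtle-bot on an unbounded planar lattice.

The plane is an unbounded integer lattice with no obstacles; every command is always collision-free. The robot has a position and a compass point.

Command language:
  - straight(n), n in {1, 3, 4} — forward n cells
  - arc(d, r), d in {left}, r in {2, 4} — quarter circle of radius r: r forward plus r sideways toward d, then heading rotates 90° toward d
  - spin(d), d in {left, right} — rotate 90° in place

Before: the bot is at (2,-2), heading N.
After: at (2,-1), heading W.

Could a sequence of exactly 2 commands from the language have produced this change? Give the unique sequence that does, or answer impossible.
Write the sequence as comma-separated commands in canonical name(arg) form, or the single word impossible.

key: order matters: swapping straight(1) and spin(left) lands elsewhere
from: at (2,-2), heading N
1. straight(1) → at (2,-1), heading N
2. spin(left) → at (2,-1), heading W
all 49 alternatives checked — unique.

straight(1), spin(left)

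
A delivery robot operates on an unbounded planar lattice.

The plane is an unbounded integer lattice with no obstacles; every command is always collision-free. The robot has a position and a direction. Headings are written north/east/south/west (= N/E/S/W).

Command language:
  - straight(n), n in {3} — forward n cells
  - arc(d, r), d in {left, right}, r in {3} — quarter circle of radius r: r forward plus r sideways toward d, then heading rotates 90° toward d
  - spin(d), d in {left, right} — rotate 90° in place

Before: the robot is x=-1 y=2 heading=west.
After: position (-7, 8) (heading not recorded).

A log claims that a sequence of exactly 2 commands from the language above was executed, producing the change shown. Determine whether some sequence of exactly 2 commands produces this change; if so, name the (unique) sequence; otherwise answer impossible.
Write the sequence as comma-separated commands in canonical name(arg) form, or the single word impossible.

key: order matters: swapping arc(right, 3) and arc(left, 3) lands elsewhere
start: x=-1 y=2 heading=west
1. arc(right, 3) → x=-4 y=5 heading=north
2. arc(left, 3) → x=-7 y=8 heading=west
no rival 2-sequence matches.

arc(right, 3), arc(left, 3)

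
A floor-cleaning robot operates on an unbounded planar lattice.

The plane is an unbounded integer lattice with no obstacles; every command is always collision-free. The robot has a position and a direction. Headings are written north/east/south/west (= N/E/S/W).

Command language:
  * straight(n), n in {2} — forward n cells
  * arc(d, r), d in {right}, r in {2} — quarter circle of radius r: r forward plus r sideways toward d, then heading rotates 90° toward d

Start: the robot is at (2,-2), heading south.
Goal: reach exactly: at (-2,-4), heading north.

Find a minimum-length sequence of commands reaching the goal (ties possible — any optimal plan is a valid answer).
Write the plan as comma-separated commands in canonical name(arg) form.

from: at (2,-2), heading south
[1] after straight(2): at (2,-4), heading south
[2] after arc(right, 2): at (0,-6), heading west
[3] after arc(right, 2): at (-2,-4), heading north
no 2-step plan works, so 3 is optimal.

straight(2), arc(right, 2), arc(right, 2)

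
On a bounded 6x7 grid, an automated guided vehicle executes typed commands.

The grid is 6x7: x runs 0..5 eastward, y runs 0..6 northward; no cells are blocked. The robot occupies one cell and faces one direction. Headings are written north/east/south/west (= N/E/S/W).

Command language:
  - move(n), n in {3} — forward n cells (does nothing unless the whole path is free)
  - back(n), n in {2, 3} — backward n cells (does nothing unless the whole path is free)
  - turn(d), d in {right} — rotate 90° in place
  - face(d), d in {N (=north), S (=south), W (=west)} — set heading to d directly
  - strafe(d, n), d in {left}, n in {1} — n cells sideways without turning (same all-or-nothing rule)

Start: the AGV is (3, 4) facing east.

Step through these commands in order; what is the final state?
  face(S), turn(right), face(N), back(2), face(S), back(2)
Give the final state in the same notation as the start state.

begin: (3, 4) facing east
1. face(S) → (3, 4) facing south
2. turn(right) → (3, 4) facing west
3. face(N) → (3, 4) facing north
4. back(2) → (3, 2) facing north
5. face(S) → (3, 2) facing south
6. back(2) → (3, 4) facing south

(3, 4) facing south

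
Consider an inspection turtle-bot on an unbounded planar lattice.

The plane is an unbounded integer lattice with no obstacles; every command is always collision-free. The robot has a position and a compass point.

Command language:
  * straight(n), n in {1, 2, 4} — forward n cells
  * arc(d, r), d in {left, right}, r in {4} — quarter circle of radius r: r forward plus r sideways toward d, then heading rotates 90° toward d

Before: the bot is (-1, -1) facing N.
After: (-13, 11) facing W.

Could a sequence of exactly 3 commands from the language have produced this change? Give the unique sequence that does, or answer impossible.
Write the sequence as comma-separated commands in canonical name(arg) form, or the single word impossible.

arc(left, 4), arc(right, 4), arc(left, 4)

key: cell and facing (now W) both changed — the 3 commands mix motion and turning
begin: (-1, -1) facing N
[1] after arc(left, 4): (-5, 3) facing W
[2] after arc(right, 4): (-9, 7) facing N
[3] after arc(left, 4): (-13, 11) facing W
no other 3-command option fits: unique.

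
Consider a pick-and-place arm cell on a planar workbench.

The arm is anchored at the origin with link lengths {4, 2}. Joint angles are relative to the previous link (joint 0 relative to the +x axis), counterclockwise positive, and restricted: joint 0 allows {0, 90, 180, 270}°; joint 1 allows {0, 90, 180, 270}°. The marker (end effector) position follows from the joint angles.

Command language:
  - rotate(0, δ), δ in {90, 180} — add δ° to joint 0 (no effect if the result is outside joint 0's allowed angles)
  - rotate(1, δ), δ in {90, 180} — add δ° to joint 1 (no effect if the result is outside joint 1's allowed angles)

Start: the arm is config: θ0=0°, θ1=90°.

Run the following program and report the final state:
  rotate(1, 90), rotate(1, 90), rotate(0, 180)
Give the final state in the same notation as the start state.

config: θ0=180°, θ1=270°

t0: config: θ0=0°, θ1=90°
t=1 rotate(1, 90) ⇒ config: θ0=0°, θ1=180°
t=2 rotate(1, 90) ⇒ config: θ0=0°, θ1=270°
t=3 rotate(0, 180) ⇒ config: θ0=180°, θ1=270°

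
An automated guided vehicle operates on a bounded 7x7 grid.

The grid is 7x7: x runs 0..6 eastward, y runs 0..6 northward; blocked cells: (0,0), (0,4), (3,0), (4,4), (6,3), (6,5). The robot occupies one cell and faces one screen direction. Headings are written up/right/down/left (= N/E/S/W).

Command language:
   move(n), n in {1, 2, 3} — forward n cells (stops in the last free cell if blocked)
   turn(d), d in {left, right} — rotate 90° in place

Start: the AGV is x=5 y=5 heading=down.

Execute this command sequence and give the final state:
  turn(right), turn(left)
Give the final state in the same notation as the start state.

from: x=5 y=5 heading=down
t=1 turn(right) ⇒ x=5 y=5 heading=left
t=2 turn(left) ⇒ x=5 y=5 heading=down

x=5 y=5 heading=down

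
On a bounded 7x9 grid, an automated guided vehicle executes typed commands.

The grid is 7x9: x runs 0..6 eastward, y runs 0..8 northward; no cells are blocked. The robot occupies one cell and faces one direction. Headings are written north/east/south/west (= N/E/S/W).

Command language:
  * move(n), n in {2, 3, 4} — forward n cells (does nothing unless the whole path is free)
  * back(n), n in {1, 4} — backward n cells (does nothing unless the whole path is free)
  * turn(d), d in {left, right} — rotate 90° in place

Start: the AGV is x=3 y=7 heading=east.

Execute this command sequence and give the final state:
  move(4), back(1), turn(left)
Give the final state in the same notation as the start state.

x=2 y=7 heading=north

begin: x=3 y=7 heading=east
1. move(4) → x=3 y=7 heading=east
2. back(1) → x=2 y=7 heading=east
3. turn(left) → x=2 y=7 heading=north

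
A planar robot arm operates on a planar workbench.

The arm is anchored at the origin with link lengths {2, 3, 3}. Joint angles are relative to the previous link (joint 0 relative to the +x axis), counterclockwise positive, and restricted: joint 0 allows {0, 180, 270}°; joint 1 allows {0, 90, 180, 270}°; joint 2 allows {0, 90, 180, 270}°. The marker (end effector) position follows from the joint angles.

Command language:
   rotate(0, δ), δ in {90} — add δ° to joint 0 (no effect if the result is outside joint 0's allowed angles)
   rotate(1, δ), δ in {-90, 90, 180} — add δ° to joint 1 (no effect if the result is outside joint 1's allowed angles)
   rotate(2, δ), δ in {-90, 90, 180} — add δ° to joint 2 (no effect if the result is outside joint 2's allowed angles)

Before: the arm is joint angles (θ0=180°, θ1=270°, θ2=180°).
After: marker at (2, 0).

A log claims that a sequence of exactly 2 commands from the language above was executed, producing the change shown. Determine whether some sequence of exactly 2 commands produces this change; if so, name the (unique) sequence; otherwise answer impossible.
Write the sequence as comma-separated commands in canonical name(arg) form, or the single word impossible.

start: joint angles (θ0=180°, θ1=270°, θ2=180°)
step 1 (rotate(0, 90)): joint angles (θ0=270°, θ1=270°, θ2=180°)
step 2 (rotate(0, 90)): joint angles (θ0=0°, θ1=270°, θ2=180°)
uniquely the one of 49 2-step routes that fits.

rotate(0, 90), rotate(0, 90)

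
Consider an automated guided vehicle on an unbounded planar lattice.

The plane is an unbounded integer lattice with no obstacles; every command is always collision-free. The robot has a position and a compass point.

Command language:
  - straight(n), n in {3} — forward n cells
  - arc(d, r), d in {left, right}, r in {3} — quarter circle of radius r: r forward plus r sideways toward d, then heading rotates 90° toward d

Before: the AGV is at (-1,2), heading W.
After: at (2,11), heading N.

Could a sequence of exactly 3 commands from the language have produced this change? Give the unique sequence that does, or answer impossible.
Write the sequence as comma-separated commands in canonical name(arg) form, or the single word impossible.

key: order matters: swapping arc(right, 3) and arc(left, 3) lands elsewhere
start: at (-1,2), heading W
[1] after arc(right, 3): at (-4,5), heading N
[2] after arc(right, 3): at (-1,8), heading E
[3] after arc(left, 3): at (2,11), heading N
uniquely the one of 27 3-step routes that fits.

arc(right, 3), arc(right, 3), arc(left, 3)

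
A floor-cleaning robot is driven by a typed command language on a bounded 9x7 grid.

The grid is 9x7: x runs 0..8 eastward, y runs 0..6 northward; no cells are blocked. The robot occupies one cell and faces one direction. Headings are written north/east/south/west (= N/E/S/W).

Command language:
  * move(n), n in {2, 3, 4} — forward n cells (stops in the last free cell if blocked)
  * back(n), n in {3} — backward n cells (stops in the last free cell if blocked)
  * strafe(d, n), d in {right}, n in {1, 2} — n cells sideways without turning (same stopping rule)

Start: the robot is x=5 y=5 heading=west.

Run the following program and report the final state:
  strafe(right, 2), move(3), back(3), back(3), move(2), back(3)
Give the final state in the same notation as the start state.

initial: x=5 y=5 heading=west
[1] after strafe(right, 2): x=5 y=6 heading=west
[2] after move(3): x=2 y=6 heading=west
[3] after back(3): x=5 y=6 heading=west
[4] after back(3): x=8 y=6 heading=west
[5] after move(2): x=6 y=6 heading=west
[6] after back(3): x=8 y=6 heading=west

x=8 y=6 heading=west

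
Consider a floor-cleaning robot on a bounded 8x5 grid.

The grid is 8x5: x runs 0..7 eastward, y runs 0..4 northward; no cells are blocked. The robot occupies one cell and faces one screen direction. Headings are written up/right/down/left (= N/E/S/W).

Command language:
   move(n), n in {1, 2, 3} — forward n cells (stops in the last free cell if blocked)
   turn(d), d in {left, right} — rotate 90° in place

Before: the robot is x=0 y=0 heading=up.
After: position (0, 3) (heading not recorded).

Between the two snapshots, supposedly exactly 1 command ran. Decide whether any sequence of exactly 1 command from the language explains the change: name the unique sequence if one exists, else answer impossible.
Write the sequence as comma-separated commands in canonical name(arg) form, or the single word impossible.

t0: x=0 y=0 heading=up
step 1 (move(3)): x=0 y=3 heading=up
uniquely the one of 5 1-step routes that fits.

move(3)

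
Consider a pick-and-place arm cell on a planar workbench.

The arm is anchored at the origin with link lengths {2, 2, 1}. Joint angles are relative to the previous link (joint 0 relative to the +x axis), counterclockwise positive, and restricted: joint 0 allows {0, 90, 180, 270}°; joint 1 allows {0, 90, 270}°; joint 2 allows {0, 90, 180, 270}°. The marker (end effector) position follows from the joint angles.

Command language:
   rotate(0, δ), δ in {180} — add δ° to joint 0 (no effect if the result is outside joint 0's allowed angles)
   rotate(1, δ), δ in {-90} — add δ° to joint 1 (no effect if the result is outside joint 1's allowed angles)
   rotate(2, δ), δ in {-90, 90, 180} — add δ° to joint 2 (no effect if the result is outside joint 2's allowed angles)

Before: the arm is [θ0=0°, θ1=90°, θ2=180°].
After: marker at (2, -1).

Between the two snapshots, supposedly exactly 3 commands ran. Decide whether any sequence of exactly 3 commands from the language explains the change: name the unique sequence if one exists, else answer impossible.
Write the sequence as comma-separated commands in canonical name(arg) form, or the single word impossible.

rotate(1, -90), rotate(1, -90), rotate(1, -90)

initial: [θ0=0°, θ1=90°, θ2=180°]
1. rotate(1, -90) → [θ0=0°, θ1=0°, θ2=180°]
2. rotate(1, -90) → [θ0=0°, θ1=270°, θ2=180°]
3. rotate(1, -90) → [θ0=0°, θ1=270°, θ2=180°]
all 125 alternatives checked — unique.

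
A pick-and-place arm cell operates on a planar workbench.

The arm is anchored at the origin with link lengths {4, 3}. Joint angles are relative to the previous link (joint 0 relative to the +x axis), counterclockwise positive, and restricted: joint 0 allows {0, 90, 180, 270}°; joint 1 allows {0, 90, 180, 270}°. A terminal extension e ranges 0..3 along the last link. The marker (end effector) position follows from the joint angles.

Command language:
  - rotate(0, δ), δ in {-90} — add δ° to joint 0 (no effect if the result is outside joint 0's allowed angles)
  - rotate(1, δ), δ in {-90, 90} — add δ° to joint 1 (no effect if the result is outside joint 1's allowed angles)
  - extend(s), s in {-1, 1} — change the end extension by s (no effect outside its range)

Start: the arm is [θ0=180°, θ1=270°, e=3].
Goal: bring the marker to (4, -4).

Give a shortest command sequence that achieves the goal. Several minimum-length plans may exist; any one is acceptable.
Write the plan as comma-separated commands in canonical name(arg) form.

start: [θ0=180°, θ1=270°, e=3]
t=1 extend(-1) ⇒ [θ0=180°, θ1=270°, e=2]
t=2 extend(-1) ⇒ [θ0=180°, θ1=270°, e=1]
t=3 rotate(0, -90) ⇒ [θ0=90°, θ1=270°, e=1]
t=4 rotate(0, -90) ⇒ [θ0=0°, θ1=270°, e=1]
no 3-step plan works, so 4 is optimal.

extend(-1), extend(-1), rotate(0, -90), rotate(0, -90)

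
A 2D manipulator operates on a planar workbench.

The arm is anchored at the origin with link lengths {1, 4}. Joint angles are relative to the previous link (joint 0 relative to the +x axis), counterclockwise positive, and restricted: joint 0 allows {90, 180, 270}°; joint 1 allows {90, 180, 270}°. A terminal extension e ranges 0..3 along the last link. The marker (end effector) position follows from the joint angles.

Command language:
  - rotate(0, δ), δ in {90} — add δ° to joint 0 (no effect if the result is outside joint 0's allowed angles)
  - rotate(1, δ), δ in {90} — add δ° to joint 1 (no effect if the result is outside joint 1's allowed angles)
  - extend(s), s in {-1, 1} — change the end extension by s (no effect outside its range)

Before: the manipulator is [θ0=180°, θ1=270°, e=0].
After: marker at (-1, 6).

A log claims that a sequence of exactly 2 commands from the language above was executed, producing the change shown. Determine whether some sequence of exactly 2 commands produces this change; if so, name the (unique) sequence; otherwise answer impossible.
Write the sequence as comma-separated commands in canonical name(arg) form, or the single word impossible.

extend(1), extend(1)

from: [θ0=180°, θ1=270°, e=0]
step 1 (extend(1)): [θ0=180°, θ1=270°, e=1]
step 2 (extend(1)): [θ0=180°, θ1=270°, e=2]
no other 2-command option fits: unique.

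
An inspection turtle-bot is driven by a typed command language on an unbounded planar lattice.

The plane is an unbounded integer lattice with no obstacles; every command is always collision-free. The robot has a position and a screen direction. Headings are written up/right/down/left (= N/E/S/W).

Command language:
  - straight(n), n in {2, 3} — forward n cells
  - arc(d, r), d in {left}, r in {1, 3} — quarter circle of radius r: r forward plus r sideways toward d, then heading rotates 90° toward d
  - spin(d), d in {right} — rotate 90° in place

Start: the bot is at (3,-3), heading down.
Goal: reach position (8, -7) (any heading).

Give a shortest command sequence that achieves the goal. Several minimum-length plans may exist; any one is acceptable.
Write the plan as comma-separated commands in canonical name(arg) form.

t0: at (3,-3), heading down
step 1 (straight(3)): at (3,-6), heading down
step 2 (arc(left, 1)): at (4,-7), heading right
step 3 (straight(2)): at (6,-7), heading right
step 4 (straight(2)): at (8,-7), heading right
nothing shorter than 4 reaches the goal.

straight(3), arc(left, 1), straight(2), straight(2)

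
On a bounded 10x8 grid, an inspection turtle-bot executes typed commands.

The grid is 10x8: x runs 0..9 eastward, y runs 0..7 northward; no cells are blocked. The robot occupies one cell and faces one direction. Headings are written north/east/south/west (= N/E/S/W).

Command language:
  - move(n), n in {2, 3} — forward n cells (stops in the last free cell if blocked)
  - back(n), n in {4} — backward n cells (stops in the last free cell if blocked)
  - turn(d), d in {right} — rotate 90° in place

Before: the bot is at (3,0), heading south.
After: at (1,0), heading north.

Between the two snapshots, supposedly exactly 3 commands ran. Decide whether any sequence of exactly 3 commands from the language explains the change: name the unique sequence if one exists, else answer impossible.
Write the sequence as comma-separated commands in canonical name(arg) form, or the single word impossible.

turn(right), move(2), turn(right)

key: position moved to (1,0) AND the heading swung to N — translation plus rotation needed
start: at (3,0), heading south
t=1 turn(right) ⇒ at (3,0), heading west
t=2 move(2) ⇒ at (1,0), heading west
t=3 turn(right) ⇒ at (1,0), heading north
uniquely the one of 64 3-step routes that fits.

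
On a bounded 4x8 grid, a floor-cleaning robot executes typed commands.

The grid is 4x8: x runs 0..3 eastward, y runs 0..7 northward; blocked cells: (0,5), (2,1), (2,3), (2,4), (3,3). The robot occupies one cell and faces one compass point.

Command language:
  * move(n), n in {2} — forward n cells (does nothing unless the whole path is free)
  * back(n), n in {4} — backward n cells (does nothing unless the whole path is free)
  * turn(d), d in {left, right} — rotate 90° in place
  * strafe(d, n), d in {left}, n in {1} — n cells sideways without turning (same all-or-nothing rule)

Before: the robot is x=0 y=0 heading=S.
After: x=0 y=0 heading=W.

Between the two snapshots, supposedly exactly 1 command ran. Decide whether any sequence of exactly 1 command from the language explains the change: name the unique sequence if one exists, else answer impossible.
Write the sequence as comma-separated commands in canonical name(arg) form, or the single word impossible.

turn(right)

key: parked at (0,0) the whole time — nothing moves the robot
start: x=0 y=0 heading=S
[1] after turn(right): x=0 y=0 heading=W
no rival 1-sequence matches.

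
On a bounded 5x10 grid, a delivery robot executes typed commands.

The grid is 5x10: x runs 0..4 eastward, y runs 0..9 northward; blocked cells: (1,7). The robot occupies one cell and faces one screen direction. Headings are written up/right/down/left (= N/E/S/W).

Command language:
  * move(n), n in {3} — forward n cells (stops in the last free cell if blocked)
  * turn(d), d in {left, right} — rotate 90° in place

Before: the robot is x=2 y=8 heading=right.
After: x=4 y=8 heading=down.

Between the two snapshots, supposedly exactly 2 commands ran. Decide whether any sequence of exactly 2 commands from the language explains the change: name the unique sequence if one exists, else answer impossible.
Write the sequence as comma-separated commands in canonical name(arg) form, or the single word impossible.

move(3), turn(right)

key: cell and facing (now S) both changed — the 2 commands mix motion and turning
begin: x=2 y=8 heading=right
1. move(3) → x=4 y=8 heading=right
2. turn(right) → x=4 y=8 heading=down
no rival 2-sequence matches.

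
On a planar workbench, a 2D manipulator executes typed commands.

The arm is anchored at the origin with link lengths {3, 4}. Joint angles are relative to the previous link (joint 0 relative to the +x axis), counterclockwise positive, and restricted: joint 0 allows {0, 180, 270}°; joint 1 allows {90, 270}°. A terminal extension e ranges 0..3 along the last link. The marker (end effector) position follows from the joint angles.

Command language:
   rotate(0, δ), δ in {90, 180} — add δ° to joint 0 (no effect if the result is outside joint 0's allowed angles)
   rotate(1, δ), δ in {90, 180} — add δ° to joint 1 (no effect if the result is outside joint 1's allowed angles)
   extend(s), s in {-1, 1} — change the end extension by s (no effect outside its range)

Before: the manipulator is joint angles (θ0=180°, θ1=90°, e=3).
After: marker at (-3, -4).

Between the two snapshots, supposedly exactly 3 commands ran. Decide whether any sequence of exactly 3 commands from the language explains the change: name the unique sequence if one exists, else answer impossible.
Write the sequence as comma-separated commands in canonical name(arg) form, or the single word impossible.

start: joint angles (θ0=180°, θ1=90°, e=3)
step 1 (extend(-1)): joint angles (θ0=180°, θ1=90°, e=2)
step 2 (extend(-1)): joint angles (θ0=180°, θ1=90°, e=1)
step 3 (extend(-1)): joint angles (θ0=180°, θ1=90°, e=0)
no rival 3-sequence matches.

extend(-1), extend(-1), extend(-1)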